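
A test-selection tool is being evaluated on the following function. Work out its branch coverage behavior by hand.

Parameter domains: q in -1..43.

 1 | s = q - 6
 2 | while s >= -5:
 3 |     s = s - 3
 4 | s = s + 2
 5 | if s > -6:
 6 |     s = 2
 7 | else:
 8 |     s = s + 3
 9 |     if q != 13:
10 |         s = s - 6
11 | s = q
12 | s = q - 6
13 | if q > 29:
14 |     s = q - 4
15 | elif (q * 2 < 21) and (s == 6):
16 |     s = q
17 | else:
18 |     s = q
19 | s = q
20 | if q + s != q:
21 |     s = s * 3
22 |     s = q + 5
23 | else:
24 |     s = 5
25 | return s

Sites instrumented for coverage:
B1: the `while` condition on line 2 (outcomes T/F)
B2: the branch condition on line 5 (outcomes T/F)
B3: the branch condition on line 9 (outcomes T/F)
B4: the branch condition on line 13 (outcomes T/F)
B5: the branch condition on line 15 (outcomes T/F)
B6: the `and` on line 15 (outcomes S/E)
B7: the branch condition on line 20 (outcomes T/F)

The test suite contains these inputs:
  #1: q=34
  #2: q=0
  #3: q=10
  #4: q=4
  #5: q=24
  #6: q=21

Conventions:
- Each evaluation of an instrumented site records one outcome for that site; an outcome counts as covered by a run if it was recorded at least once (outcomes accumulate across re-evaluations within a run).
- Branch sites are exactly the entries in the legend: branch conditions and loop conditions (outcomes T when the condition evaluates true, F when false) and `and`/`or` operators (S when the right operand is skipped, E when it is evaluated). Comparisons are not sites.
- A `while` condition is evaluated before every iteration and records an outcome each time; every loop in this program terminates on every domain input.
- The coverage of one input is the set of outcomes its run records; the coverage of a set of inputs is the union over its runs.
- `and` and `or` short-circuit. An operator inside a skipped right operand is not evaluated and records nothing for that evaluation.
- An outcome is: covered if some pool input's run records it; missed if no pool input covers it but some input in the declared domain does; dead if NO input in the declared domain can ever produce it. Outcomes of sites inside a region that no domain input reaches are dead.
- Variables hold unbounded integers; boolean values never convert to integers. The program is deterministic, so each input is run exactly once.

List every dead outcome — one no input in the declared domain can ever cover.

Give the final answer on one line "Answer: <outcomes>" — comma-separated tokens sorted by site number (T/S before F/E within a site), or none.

exhaustive pass over the 45-input domain:
  B5=T: zero occurrences over every domain input -> dead
  reachable outcomes have witnesses, e.g. B1=T (e.g. q=1), B1=F (e.g. q=-1), B2=T (e.g. q=-1), B2=F (e.g. q=1)

Answer: B5=T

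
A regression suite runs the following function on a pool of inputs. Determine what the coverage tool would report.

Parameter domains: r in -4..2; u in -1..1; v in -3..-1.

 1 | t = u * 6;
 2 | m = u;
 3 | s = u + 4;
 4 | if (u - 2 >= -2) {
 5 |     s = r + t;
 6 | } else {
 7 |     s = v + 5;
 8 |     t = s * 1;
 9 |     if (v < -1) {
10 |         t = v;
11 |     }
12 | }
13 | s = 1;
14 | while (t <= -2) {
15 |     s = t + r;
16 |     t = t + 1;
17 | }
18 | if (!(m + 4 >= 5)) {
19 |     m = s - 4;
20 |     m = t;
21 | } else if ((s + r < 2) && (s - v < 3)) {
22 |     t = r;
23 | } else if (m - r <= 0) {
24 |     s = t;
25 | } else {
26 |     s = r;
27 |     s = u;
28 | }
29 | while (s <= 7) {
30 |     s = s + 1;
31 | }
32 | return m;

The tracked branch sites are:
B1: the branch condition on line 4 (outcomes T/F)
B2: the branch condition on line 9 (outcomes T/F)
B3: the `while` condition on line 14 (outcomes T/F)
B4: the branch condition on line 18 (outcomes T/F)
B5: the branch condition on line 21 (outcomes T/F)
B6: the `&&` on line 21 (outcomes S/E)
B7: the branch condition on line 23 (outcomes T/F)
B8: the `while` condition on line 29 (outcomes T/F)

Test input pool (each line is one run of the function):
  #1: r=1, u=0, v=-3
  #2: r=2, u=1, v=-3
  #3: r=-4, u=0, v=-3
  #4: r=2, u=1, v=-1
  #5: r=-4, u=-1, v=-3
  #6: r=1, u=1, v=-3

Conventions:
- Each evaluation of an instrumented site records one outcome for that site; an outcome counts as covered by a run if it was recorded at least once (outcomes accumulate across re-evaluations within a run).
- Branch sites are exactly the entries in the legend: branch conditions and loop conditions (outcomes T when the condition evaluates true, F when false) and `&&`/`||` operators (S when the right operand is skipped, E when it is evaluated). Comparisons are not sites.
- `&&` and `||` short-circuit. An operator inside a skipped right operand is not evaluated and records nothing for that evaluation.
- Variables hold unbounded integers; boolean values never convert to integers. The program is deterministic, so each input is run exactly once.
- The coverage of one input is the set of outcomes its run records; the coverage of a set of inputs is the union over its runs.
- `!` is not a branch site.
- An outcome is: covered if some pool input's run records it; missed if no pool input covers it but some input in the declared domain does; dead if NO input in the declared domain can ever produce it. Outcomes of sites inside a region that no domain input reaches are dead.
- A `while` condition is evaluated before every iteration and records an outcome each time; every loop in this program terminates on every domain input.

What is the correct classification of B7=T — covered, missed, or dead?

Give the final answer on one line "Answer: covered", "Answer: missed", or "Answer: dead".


B7=T is recorded by pool input(s) 2, 4, 6 -> covered
Answer: covered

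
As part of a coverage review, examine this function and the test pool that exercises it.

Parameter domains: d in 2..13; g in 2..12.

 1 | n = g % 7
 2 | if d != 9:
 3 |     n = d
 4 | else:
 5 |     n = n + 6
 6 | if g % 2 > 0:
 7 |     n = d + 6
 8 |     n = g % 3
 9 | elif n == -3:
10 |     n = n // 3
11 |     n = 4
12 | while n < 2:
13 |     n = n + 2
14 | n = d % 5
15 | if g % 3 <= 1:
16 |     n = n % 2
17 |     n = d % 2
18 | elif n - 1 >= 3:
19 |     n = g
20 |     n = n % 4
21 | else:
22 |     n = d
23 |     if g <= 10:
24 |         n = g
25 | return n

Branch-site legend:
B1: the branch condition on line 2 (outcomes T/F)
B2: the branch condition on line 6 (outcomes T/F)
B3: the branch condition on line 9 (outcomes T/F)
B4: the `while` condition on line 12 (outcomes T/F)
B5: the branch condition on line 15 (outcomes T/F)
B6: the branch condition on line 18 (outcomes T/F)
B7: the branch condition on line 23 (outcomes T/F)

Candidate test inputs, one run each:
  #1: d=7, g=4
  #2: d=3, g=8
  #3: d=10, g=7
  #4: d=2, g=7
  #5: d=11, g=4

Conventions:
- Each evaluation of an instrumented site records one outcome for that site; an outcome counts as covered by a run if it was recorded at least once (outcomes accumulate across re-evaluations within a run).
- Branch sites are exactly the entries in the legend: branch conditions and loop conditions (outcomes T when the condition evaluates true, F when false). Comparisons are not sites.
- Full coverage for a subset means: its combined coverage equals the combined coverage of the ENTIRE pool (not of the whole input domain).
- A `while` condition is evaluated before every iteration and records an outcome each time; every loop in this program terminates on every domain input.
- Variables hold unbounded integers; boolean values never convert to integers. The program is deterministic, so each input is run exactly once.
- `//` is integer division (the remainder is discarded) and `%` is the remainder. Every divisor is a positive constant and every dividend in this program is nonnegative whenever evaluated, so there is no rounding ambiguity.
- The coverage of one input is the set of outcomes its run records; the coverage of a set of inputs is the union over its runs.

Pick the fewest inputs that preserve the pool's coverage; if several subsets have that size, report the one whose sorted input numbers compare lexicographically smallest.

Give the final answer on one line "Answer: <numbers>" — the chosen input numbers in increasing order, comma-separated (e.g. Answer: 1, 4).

#1 (d=7, g=4) -> B1->T, B2->F, B3->F, B4->F, B5->T; covered: B1=T, B2=F, B3=F, B4=F, B5=T
#2 (d=3, g=8) -> B1->T, B2->F, B3->F, B4->F, B5->F, B6->F, B7->T; covered: B1=T, B2=F, B3=F, B4=F, B5=F, B6=F, B7=T
#3 (d=10, g=7) -> B1->T, B2->T, B4->T, B4->F, B5->T; covered: B1=T, B2=T, B4=T, B4=F, B5=T
#4 (d=2, g=7) -> B1->T, B2->T, B4->T, B4->F, B5->T; covered: B1=T, B2=T, B4=T, B4=F, B5=T
#5 (d=11, g=4) -> B1->T, B2->F, B3->F, B4->F, B5->T; covered: B1=T, B2=F, B3=F, B4=F, B5=T
the full pool covers 10 outcomes: B1=T, B2=T, B2=F, B3=F, B4=T, B4=F, B5=T, B5=F, B6=F, B7=T
no size-1 subset reaches all 10 outcomes (best union: 7/10)
size 2: inputs {2, 3} cover all 10 outcomes, and no lexicographically smaller subset of this size does

Answer: 2, 3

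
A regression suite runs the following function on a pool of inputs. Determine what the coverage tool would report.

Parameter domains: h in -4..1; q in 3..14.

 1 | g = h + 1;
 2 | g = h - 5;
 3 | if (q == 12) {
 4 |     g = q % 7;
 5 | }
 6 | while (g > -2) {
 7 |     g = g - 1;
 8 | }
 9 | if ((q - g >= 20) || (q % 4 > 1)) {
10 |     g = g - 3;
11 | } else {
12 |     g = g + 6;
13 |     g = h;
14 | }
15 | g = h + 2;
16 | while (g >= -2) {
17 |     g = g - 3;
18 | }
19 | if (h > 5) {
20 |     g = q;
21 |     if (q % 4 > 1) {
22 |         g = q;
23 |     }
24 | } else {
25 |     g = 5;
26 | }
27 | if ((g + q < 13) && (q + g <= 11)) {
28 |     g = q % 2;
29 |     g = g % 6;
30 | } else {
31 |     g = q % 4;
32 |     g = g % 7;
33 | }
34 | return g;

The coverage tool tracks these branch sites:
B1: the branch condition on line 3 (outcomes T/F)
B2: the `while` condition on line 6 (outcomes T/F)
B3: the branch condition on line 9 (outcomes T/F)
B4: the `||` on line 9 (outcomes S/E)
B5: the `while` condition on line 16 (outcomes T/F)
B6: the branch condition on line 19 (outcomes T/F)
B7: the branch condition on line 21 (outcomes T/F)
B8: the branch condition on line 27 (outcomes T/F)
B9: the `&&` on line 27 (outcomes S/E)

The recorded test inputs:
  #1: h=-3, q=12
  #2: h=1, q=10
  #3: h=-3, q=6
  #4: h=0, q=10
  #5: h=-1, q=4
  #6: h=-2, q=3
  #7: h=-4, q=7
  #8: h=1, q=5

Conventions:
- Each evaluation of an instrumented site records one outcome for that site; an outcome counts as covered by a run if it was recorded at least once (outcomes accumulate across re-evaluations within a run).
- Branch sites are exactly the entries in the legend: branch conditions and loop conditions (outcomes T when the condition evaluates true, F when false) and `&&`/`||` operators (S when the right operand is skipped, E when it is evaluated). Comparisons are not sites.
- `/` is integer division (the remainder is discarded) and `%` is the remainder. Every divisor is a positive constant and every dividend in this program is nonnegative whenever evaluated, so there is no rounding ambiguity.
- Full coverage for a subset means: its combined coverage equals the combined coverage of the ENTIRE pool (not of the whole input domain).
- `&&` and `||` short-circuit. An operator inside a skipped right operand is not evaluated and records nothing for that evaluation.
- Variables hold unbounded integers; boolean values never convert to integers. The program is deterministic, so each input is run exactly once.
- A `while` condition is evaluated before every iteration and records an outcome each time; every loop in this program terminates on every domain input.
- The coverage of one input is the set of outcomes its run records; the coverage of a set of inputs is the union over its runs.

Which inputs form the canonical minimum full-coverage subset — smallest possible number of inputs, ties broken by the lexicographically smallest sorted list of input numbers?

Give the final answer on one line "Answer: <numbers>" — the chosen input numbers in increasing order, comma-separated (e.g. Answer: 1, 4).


input #1, h=-3, q=12: outcomes B1=T, B2=T, B2=F, B3=F, B4=E, B5=T, B5=F, B6=F, B8=F, B9=S
input #2, h=1, q=10: outcomes B1=F, B2=F, B3=T, B4=E, B5=T, B5=F, B6=F, B8=F, B9=S
input #3, h=-3, q=6: outcomes B1=F, B2=F, B3=T, B4=E, B5=T, B5=F, B6=F, B8=T, B9=E
input #4, h=0, q=10: outcomes B1=F, B2=F, B3=T, B4=E, B5=T, B5=F, B6=F, B8=F, B9=S
input #5, h=-1, q=4: outcomes B1=F, B2=F, B3=F, B4=E, B5=T, B5=F, B6=F, B8=T, B9=E
input #6, h=-2, q=3: outcomes B1=F, B2=F, B3=T, B4=E, B5=T, B5=F, B6=F, B8=T, B9=E
input #7, h=-4, q=7: outcomes B1=F, B2=F, B3=T, B4=E, B5=T, B5=F, B6=F, B8=F, B9=E
input #8, h=1, q=5: outcomes B1=F, B2=F, B3=F, B4=E, B5=T, B5=F, B6=F, B8=T, B9=E
pool-wide coverage (14 outcomes): B1=T, B1=F, B2=T, B2=F, B3=T, B3=F, B4=E, B5=T, B5=F, B6=F, B8=T, B8=F, B9=S, B9=E
every size-1 subset falls short of the 14 outcomes (best: 10/14)
inputs {1, 3} (size 2) cover everything; no size-2 subset with a lexicographically smaller index list covers all 14
Answer: 1, 3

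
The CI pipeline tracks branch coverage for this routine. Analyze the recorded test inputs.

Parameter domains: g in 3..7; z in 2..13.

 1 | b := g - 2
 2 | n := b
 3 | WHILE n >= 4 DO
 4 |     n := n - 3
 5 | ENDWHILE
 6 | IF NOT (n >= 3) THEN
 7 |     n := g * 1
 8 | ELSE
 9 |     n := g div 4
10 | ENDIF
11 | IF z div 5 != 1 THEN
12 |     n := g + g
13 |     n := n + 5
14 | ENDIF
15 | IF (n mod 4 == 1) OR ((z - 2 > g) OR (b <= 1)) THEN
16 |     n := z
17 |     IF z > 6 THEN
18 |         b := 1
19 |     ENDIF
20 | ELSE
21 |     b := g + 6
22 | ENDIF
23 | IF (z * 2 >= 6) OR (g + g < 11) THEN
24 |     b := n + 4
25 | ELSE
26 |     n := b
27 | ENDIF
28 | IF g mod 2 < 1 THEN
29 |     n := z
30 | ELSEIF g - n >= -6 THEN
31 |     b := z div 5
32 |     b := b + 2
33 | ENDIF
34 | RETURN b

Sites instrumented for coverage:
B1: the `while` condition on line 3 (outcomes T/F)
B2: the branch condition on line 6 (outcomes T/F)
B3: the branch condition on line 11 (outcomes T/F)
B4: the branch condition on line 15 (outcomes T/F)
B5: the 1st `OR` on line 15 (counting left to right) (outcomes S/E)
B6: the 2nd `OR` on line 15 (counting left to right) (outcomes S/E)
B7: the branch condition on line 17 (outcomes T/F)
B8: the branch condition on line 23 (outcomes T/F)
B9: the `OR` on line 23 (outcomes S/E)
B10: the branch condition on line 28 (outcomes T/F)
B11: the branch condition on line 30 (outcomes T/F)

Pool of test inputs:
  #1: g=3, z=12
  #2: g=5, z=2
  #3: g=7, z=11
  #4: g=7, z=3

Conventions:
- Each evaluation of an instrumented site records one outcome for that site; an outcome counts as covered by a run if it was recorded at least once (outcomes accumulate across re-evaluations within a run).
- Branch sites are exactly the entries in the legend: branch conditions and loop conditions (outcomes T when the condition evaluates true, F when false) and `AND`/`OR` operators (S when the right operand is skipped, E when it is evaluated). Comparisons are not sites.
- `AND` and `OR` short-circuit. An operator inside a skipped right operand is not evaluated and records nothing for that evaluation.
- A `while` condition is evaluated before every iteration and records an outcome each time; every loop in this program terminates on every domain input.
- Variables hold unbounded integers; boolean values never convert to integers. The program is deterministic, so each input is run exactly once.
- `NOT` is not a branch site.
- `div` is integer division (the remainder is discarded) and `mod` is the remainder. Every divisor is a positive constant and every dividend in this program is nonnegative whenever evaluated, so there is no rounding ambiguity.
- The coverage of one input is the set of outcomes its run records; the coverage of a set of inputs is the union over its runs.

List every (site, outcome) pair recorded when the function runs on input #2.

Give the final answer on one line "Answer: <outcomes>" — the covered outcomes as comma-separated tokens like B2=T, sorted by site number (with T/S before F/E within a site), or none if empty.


Event log for input #2 (g=5, z=2):
  B1->F, B2->F, B3->T, B5->E, B6->E, B4->F, B9->E, B8->T, B10->F, B11->F
as a set, this run covers: B1=F, B2=F, B3=T, B4=F, B5=E, B6=E, B8=T, B9=E, B10=F, B11=F
Answer: B1=F, B2=F, B3=T, B4=F, B5=E, B6=E, B8=T, B9=E, B10=F, B11=F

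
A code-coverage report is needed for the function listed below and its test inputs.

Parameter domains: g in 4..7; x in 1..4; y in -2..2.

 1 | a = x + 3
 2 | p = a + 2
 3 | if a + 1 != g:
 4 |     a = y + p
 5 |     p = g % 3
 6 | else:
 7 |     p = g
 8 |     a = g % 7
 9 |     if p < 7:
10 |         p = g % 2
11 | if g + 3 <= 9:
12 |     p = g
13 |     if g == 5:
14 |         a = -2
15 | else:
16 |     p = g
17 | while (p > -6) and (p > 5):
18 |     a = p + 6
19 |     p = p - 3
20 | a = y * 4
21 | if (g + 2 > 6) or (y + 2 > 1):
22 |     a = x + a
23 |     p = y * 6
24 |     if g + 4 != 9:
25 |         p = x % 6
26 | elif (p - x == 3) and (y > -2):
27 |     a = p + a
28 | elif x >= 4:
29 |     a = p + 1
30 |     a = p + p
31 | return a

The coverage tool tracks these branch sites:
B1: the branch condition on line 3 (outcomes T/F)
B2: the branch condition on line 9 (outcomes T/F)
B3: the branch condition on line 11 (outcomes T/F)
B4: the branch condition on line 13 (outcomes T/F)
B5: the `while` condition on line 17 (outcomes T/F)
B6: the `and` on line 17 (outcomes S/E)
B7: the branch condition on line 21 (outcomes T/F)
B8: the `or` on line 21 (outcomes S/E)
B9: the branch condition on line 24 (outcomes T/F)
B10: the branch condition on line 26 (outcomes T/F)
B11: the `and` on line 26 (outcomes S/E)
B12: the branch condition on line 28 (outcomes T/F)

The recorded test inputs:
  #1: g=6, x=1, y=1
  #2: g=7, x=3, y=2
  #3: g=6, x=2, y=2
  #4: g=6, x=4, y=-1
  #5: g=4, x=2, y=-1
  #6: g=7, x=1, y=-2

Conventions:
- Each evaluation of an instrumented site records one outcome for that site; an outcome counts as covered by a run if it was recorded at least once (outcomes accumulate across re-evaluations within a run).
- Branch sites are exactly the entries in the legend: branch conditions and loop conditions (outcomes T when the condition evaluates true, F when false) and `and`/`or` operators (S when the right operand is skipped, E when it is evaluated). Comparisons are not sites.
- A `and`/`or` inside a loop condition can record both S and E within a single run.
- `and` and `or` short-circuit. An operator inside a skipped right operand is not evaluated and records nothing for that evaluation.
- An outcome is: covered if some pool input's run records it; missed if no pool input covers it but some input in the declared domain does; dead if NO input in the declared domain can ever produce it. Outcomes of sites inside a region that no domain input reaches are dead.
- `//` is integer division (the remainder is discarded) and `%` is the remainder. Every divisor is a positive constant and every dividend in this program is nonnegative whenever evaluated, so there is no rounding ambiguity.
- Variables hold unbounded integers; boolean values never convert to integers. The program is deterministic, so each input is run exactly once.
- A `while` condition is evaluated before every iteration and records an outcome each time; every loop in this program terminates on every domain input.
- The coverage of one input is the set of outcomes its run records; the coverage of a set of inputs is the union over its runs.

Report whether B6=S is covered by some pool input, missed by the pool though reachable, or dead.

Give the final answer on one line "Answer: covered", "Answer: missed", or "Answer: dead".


no pool input records B6=S
checking all 80 inputs in the declared domain: B6=S is never recorded -> dead
Answer: dead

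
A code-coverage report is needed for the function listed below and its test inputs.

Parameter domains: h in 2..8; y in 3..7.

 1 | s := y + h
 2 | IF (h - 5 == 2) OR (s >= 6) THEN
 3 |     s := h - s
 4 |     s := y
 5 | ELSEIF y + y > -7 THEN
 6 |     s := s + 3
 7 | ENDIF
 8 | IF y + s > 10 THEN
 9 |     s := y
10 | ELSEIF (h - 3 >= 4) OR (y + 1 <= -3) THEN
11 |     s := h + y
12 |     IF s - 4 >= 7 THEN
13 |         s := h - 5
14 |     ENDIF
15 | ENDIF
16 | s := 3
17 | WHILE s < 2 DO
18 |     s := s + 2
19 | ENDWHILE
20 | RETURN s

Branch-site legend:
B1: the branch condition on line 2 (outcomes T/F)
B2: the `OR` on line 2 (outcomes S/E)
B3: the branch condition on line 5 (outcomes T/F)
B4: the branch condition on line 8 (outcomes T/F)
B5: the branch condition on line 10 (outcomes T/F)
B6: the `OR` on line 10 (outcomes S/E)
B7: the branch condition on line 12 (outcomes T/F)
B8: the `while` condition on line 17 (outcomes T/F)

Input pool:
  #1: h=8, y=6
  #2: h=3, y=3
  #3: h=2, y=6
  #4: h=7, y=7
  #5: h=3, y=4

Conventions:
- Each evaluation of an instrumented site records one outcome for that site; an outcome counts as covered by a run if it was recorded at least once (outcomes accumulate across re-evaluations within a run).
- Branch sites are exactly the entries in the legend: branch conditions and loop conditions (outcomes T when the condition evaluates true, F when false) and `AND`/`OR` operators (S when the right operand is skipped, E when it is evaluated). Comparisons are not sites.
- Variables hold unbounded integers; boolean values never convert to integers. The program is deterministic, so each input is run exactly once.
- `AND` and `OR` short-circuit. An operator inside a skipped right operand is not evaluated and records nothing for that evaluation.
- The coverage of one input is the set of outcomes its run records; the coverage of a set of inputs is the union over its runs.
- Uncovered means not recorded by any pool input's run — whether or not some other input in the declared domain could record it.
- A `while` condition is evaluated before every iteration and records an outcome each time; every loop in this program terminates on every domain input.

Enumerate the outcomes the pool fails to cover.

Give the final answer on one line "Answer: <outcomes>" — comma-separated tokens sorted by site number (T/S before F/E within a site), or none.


test 1 (h=8, y=6) hits B1=T, B2=E, B4=T, B8=F
test 2 (h=3, y=3) hits B1=T, B2=E, B4=F, B5=F, B6=E, B8=F
test 3 (h=2, y=6) hits B1=T, B2=E, B4=T, B8=F
test 4 (h=7, y=7) hits B1=T, B2=S, B4=T, B8=F
test 5 (h=3, y=4) hits B1=T, B2=E, B4=F, B5=F, B6=E, B8=F
union over the pool: B1=T, B2=S, B2=E, B4=T, B4=F, B5=F, B6=E, B8=F
uncovered (8 of 16): B1=F, B3=T, B3=F, B5=T, B6=S, B7=T, B7=F, B8=T
Answer: B1=F, B3=T, B3=F, B5=T, B6=S, B7=T, B7=F, B8=T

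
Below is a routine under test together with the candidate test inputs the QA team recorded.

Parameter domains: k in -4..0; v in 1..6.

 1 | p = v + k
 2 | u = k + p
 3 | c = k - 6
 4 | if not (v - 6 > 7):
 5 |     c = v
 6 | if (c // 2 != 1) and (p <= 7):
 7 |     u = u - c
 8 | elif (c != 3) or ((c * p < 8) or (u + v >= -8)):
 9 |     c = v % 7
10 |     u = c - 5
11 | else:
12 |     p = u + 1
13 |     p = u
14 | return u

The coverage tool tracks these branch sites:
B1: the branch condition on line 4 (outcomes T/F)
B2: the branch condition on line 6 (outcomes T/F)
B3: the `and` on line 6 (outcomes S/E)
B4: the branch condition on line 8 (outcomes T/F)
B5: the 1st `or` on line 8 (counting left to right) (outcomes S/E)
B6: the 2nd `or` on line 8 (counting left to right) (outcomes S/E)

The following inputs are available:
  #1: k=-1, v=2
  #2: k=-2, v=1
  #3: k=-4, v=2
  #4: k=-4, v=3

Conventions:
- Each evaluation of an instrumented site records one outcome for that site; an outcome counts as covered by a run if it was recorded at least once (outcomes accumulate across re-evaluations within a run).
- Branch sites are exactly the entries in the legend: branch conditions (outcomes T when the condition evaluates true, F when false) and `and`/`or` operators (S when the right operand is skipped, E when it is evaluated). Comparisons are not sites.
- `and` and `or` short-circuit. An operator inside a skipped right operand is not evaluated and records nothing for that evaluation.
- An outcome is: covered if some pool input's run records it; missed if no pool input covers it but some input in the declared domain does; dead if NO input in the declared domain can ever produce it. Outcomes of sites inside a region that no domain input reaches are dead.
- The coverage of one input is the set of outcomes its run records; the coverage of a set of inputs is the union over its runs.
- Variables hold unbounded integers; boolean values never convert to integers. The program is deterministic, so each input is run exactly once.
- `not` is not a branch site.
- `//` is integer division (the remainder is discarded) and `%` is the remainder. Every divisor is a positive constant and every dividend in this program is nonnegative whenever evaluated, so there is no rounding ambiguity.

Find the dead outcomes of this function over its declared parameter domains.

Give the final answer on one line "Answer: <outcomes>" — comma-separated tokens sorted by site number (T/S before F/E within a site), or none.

checking every outcome against all 30 domain inputs:
  B1=F: zero occurrences over every domain input -> dead
  B4=F: zero occurrences over every domain input -> dead
  reachable outcomes have witnesses, e.g. B1=T (e.g. k=-4, v=1), B2=T (e.g. k=-4, v=1), B2=F (e.g. k=-4, v=2), B3=S (e.g. k=-4, v=2)

Answer: B1=F, B4=F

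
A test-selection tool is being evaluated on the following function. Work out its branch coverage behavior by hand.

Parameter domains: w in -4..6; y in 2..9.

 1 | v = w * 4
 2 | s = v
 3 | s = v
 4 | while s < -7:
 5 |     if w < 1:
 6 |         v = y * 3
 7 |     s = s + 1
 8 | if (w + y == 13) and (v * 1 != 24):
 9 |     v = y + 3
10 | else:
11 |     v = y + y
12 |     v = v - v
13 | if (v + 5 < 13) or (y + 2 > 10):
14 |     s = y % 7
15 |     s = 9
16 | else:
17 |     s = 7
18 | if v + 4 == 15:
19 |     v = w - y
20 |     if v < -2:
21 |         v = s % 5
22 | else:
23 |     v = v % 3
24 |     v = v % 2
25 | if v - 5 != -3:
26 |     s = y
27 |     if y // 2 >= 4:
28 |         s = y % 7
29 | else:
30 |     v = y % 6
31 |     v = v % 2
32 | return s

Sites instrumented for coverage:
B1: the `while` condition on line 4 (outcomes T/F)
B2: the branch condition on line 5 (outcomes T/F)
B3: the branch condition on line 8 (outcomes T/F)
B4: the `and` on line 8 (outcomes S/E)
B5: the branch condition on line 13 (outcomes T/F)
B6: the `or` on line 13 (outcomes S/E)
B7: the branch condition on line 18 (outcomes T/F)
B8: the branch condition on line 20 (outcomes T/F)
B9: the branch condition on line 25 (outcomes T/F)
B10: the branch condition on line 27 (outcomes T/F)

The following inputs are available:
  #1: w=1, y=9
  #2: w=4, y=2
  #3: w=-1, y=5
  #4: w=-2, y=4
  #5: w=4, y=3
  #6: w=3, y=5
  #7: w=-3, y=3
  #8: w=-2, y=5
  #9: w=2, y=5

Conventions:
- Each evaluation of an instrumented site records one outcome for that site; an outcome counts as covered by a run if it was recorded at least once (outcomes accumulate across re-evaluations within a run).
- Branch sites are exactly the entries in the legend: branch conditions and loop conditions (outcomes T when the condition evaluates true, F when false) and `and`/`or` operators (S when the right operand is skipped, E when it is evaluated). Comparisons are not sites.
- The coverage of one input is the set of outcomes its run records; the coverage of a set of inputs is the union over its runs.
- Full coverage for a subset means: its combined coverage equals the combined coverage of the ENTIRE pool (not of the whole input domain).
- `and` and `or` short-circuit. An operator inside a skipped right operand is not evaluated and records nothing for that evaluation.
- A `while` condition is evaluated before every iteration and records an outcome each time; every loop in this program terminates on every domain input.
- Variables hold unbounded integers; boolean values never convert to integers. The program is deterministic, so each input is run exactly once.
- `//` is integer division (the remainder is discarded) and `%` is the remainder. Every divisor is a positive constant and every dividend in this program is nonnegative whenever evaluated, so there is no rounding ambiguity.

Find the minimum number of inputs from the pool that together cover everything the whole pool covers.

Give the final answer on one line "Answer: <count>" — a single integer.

#1 (w=1, y=9) -> B1->F, B4->S, B3->F, B6->S, B5->T, B7->F, B9->T, B10->T; covered: B1=F, B3=F, B4=S, B5=T, B6=S, B7=F, B9=T, B10=T
#2 (w=4, y=2) -> B1->F, B4->S, B3->F, B6->S, B5->T, B7->F, B9->T, B10->F; covered: B1=F, B3=F, B4=S, B5=T, B6=S, B7=F, B9=T, B10=F
#3 (w=-1, y=5) -> B1->F, B4->S, B3->F, B6->S, B5->T, B7->F, B9->T, B10->F; covered: B1=F, B3=F, B4=S, B5=T, B6=S, B7=F, B9=T, B10=F
#4 (w=-2, y=4) -> B1->T, B2->T, B1->F, B4->S, B3->F, B6->S, B5->T, B7->F, B9->T, B10->F; covered: B1=T, B1=F, B2=T, B3=F, B4=S, B5=T, B6=S, B7=F, B9=T, B10=F
#5 (w=4, y=3) -> B1->F, B4->S, B3->F, B6->S, B5->T, B7->F, B9->T, B10->F; covered: B1=F, B3=F, B4=S, B5=T, B6=S, B7=F, B9=T, B10=F
#6 (w=3, y=5) -> B1->F, B4->S, B3->F, B6->S, B5->T, B7->F, B9->T, B10->F; covered: B1=F, B3=F, B4=S, B5=T, B6=S, B7=F, B9=T, B10=F
#7 (w=-3, y=3) -> B1->T, B2->T, B1->T, B2->T, B1->T, B2->T, B1->T, B2->T, B1->T, B2->T, B1->F, B4->S, B3->F, B6->S, ...; covered: B1=T, B1=F, B2=T, B3=F, B4=S, B5=T, B6=S, B7=F, B9=T, B10=F
#8 (w=-2, y=5) -> B1->T, B2->T, B1->F, B4->S, B3->F, B6->S, B5->T, B7->F, B9->T, B10->F; covered: B1=T, B1=F, B2=T, B3=F, B4=S, B5=T, B6=S, B7=F, B9=T, B10=F
#9 (w=2, y=5) -> B1->F, B4->S, B3->F, B6->S, B5->T, B7->F, B9->T, B10->F; covered: B1=F, B3=F, B4=S, B5=T, B6=S, B7=F, B9=T, B10=F
together the pool reaches 11 outcomes: B1=T, B1=F, B2=T, B3=F, B4=S, B5=T, B6=S, B7=F, B9=T, B10=T, B10=F
every size-1 subset falls short of the 11 outcomes (best: 10/11)
at size 2, {1, 4} reaches all 11 outcomes; every lexicographically earlier size-2 subset fails

Answer: 2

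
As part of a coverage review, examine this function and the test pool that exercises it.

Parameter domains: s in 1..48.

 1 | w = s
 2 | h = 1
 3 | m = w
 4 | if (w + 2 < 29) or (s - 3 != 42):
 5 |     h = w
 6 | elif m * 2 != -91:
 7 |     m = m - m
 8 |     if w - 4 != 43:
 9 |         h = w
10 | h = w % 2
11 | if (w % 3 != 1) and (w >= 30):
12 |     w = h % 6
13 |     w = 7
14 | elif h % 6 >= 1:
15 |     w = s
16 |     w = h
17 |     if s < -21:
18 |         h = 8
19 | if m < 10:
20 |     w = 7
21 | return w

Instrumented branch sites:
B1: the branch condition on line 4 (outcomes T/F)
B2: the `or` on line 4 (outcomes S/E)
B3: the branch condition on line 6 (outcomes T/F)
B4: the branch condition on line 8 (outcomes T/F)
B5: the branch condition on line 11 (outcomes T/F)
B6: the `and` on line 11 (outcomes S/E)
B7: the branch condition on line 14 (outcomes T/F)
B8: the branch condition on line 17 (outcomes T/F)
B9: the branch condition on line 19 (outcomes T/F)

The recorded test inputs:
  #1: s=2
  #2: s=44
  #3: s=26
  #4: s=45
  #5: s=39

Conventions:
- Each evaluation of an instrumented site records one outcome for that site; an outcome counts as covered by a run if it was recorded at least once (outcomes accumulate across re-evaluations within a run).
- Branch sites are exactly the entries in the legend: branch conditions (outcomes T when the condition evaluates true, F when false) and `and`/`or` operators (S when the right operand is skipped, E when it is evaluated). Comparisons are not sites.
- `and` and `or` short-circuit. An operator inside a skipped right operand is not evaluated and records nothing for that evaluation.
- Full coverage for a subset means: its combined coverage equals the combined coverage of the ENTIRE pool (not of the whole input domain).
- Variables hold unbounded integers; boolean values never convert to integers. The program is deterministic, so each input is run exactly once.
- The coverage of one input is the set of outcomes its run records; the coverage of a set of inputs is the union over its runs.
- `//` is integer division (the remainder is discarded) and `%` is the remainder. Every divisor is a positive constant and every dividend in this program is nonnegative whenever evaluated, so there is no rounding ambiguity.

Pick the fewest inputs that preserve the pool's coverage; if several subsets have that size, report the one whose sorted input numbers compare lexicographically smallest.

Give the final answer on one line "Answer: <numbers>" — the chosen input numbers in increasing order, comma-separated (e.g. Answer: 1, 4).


#1 (s=2) -> B2->S, B1->T, B6->E, B5->F, B7->F, B9->T; covered: B1=T, B2=S, B5=F, B6=E, B7=F, B9=T
#2 (s=44) -> B2->E, B1->T, B6->E, B5->T, B9->F; covered: B1=T, B2=E, B5=T, B6=E, B9=F
#3 (s=26) -> B2->S, B1->T, B6->E, B5->F, B7->F, B9->F; covered: B1=T, B2=S, B5=F, B6=E, B7=F, B9=F
#4 (s=45) -> B2->E, B1->F, B3->T, B4->T, B6->E, B5->T, B9->T; covered: B1=F, B2=E, B3=T, B4=T, B5=T, B6=E, B9=T
#5 (s=39) -> B2->E, B1->T, B6->E, B5->T, B9->F; covered: B1=T, B2=E, B5=T, B6=E, B9=F
pool-wide coverage (12 outcomes): B1=T, B1=F, B2=S, B2=E, B3=T, B4=T, B5=T, B5=F, B6=E, B7=F, B9=T, B9=F
checked all size-1 subsets: none covers 12 outcomes (max 7/12)
size 2: inputs {3, 4} cover all 12 outcomes, and no lexicographically smaller subset of this size does
Answer: 3, 4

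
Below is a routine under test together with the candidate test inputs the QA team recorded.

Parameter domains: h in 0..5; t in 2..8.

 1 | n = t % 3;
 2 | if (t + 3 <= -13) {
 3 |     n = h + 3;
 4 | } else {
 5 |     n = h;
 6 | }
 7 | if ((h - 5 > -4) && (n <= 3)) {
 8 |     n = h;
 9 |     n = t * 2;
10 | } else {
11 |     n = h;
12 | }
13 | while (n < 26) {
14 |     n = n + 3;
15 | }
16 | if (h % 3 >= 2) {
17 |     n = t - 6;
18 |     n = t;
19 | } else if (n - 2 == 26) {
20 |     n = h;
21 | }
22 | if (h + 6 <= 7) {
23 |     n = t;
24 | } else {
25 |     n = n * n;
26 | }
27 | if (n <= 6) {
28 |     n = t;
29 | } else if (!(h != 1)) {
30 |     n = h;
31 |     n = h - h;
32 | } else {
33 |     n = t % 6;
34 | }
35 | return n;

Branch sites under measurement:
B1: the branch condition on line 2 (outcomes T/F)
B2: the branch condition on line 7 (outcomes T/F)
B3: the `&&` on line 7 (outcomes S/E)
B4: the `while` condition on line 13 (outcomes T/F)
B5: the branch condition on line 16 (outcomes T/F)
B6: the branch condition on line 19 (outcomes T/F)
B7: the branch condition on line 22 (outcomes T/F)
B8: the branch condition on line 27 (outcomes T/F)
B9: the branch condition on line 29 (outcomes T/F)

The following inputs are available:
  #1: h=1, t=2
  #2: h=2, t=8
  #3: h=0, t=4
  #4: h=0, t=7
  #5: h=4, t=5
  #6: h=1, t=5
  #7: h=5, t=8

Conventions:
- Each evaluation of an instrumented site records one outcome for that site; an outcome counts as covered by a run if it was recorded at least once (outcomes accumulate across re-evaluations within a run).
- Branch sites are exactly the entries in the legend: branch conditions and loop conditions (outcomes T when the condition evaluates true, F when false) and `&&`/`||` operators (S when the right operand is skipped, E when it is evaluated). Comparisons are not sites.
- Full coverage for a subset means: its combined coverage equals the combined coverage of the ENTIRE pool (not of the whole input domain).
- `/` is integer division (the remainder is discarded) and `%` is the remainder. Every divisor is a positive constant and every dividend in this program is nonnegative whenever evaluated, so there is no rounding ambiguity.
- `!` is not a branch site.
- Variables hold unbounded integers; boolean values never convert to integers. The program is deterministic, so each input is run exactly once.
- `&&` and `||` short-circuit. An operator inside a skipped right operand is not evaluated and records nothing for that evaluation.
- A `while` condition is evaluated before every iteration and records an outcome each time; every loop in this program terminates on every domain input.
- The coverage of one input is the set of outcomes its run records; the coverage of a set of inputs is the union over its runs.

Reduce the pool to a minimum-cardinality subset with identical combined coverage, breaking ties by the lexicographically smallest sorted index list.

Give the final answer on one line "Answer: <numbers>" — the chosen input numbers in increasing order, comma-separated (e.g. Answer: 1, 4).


input #1, h=1, t=2: outcomes B1=F, B2=F, B3=S, B4=T, B4=F, B5=F, B6=T, B7=T, B8=T
input #2, h=2, t=8: outcomes B1=F, B2=T, B3=E, B4=T, B4=F, B5=T, B7=F, B8=F, B9=F
input #3, h=0, t=4: outcomes B1=F, B2=F, B3=S, B4=T, B4=F, B5=F, B6=F, B7=T, B8=T
input #4, h=0, t=7: outcomes B1=F, B2=F, B3=S, B4=T, B4=F, B5=F, B6=F, B7=T, B8=F, B9=F
input #5, h=4, t=5: outcomes B1=F, B2=F, B3=E, B4=T, B4=F, B5=F, B6=T, B7=F, B8=F, B9=F
input #6, h=1, t=5: outcomes B1=F, B2=F, B3=S, B4=T, B4=F, B5=F, B6=T, B7=T, B8=T
input #7, h=5, t=8: outcomes B1=F, B2=F, B3=E, B4=T, B4=F, B5=T, B7=F, B8=F, B9=F
the full pool covers 16 outcomes: B1=F, B2=T, B2=F, B3=S, B3=E, B4=T, B4=F, B5=T, B5=F, B6=T, B6=F, B7=T, B7=F, B8=T, B8=F, B9=F
size 1 is not enough: best union over all size-1 subsets is 10/16
size 2 is not enough: best union over all size-2 subsets is 15/16
the canonical winner is {1, 2, 3}: size 3, full 16-outcome coverage, earliest index list among size-3 covers
Answer: 1, 2, 3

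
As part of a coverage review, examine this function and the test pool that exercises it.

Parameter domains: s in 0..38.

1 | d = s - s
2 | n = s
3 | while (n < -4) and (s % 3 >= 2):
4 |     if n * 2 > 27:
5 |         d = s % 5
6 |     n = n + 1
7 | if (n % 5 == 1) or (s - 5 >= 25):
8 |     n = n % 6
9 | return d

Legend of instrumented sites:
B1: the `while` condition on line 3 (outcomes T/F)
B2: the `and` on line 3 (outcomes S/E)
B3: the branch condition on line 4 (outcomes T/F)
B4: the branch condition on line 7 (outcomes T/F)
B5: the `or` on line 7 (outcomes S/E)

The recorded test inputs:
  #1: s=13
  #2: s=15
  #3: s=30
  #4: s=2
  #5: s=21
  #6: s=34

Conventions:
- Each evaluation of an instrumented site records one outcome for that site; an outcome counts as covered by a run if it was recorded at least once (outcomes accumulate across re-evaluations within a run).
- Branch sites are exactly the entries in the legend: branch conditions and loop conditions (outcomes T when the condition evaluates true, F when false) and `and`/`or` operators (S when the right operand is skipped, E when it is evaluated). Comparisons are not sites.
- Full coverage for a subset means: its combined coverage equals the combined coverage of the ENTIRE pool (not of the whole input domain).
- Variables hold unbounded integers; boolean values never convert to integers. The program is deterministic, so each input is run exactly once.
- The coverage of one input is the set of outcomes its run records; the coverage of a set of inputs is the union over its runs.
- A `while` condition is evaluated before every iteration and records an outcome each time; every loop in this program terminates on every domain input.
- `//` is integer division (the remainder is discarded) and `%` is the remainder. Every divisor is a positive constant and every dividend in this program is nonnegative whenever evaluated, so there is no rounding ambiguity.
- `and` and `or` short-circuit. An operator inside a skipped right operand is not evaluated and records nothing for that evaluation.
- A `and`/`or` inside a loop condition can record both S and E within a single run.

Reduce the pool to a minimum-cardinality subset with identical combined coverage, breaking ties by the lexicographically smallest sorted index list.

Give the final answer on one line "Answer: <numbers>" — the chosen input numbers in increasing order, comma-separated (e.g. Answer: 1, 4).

input #1 (s=13): covers B1=F, B2=S, B4=F, B5=E
input #2 (s=15): covers B1=F, B2=S, B4=F, B5=E
input #3 (s=30): covers B1=F, B2=S, B4=T, B5=E
input #4 (s=2): covers B1=F, B2=S, B4=F, B5=E
input #5 (s=21): covers B1=F, B2=S, B4=T, B5=S
input #6 (s=34): covers B1=F, B2=S, B4=T, B5=E
union over all inputs: B1=F, B2=S, B4=T, B4=F, B5=S, B5=E (6 outcomes)
every size-1 subset falls short of the 6 outcomes (best: 4/6)
inputs {1, 5} (size 2) cover everything; no size-2 subset with a lexicographically smaller index list covers all 6

Answer: 1, 5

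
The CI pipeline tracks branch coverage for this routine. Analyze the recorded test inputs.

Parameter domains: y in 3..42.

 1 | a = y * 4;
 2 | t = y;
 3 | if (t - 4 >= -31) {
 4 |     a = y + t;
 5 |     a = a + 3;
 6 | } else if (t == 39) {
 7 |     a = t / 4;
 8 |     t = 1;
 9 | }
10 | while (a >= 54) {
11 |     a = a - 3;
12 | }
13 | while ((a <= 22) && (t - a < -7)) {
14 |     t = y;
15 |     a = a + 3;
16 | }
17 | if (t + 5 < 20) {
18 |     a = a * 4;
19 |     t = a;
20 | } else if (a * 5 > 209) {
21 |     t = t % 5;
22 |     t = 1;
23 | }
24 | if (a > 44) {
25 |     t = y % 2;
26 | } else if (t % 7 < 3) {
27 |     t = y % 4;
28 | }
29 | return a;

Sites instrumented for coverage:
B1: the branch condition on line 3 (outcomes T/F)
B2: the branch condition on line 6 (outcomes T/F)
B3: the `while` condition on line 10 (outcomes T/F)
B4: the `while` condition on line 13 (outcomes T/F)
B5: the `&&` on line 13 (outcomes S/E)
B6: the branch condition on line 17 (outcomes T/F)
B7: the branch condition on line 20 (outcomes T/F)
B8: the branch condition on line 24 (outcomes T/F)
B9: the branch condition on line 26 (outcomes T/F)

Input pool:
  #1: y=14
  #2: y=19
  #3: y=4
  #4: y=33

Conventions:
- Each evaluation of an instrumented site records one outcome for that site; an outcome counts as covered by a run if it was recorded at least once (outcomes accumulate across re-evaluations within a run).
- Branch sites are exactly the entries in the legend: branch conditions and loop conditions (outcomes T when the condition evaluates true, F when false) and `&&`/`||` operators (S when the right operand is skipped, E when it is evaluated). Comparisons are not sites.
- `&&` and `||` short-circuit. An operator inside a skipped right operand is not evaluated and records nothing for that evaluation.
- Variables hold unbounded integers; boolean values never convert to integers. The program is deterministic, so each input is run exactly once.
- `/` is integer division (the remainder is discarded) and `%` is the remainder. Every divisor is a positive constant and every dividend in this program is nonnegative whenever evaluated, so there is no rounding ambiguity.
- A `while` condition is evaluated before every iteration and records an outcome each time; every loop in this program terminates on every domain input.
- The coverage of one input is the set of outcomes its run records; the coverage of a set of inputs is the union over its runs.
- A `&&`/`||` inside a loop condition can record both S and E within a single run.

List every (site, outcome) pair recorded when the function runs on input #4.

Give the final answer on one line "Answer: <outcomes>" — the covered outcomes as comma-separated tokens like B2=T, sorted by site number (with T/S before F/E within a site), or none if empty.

Simulating input #4 (y=33) step by step:
  B1->T, B3->T, B3->T, B3->T, B3->T, B3->T, B3->T, B3->F, B5->S, B4->F
  B6->F, B7->T, B8->T
deduplicating events, the covered set is: B1=T, B3=T, B3=F, B4=F, B5=S, B6=F, B7=T, B8=T

Answer: B1=T, B3=T, B3=F, B4=F, B5=S, B6=F, B7=T, B8=T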